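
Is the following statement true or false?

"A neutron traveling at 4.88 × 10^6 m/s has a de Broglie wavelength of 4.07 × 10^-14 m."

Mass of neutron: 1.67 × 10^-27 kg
False

The claim is incorrect.

Using λ = h/(mv):
λ = (6.626 × 10^-34 J·s) / (1.67 × 10^-27 kg × 4.88 × 10^6 m/s)
λ = 8.13 × 10^-14 m

The actual wavelength differs from the claimed 4.07 × 10^-14 m.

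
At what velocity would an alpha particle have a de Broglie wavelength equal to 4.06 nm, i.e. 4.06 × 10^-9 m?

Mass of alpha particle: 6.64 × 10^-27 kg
2.46 × 10^1 m/s

From λ = h/(mv), solve for v:

v = h/(mλ)
v = (6.626 × 10^-34 J·s) / (6.64 × 10^-27 kg × 4.06 × 10^-9 m)
v = 2.46 × 10^1 m/s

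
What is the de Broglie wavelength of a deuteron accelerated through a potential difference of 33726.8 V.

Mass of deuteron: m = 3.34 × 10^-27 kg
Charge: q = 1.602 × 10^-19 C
1.10 × 10^-13 m

When a particle is accelerated through voltage V, it gains kinetic energy KE = qV.

The de Broglie wavelength is then λ = h/√(2mqV):

λ = h/√(2mqV)
λ = (6.626 × 10^-34 J·s) / √(2 × 3.34 × 10^-27 kg × 1.602 × 10^-19 C × 33726.8 V)
λ = 1.10 × 10^-13 m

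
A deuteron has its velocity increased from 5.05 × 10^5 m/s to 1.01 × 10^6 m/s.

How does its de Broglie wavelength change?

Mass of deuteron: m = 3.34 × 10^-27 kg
The wavelength decreases by a factor of 2.

Using λ = h/(mv):

Initial wavelength: λ₁ = h/(mv₁) = 3.93 × 10^-13 m
Final wavelength: λ₂ = h/(mv₂) = 1.96 × 10^-13 m

Since λ ∝ 1/v, when velocity increases by a factor of 2, the wavelength decreases by a factor of 2.

λ₂/λ₁ = v₁/v₂ = 1/2

The wavelength decreases by a factor of 2.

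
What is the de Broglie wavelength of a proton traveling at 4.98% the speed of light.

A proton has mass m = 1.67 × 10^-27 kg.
2.66 × 10^-14 m

Using the de Broglie relation λ = h/(mv):

v = 4.98% × c = 1.493 × 10^7 m/s

λ = h/(mv)
λ = (6.626 × 10^-34 J·s) / (1.67 × 10^-27 kg × 1.493 × 10^7 m/s)
λ = 2.66 × 10^-14 m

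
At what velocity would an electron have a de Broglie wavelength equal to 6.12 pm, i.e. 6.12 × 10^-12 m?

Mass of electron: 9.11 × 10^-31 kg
1.19 × 10^8 m/s

From λ = h/(mv), solve for v:

v = h/(mλ)
v = (6.626 × 10^-34 J·s) / (9.11 × 10^-31 kg × 6.12 × 10^-12 m)
v = 1.19 × 10^8 m/s

Note: This velocity is 39.6% of the speed of light, so relativistic corrections would be needed for a more accurate calculation.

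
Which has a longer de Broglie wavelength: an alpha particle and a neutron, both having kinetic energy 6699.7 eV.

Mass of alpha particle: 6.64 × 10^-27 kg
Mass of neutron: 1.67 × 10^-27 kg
The neutron has the longer wavelength.

Using λ = h/√(2mKE):

For alpha particle: λ₁ = h/√(2m₁KE) = 1.75 × 10^-13 m
For neutron: λ₂ = h/√(2m₂KE) = 3.50 × 10^-13 m

Since λ ∝ 1/√m at constant kinetic energy, the lighter particle has the longer wavelength.

The neutron has the longer de Broglie wavelength.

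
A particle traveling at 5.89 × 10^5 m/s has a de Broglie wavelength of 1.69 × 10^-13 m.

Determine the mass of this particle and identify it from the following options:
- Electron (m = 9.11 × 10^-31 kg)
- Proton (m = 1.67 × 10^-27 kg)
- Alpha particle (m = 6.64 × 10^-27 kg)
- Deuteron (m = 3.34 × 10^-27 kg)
The particle is an alpha particle.

From λ = h/(mv), solve for mass:

m = h/(λv)
m = (6.626 × 10^-34 J·s) / (1.69 × 10^-13 m × 5.89 × 10^5 m/s)
m = 6.66 × 10^-27 kg

Comparing with the listed masses, this is closest to an alpha particle.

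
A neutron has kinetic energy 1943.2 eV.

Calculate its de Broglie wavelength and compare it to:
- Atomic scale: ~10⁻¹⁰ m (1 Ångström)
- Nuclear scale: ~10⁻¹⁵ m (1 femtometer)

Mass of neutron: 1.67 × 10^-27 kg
λ = 6.50 × 10^-13 m, which is between nuclear and atomic scales.

Using λ = h/√(2mKE):

KE = 1943.2 eV = 3.113 × 10^-16 J

λ = h/√(2mKE)
λ = (6.626 × 10^-34 J·s) / √(2 × 1.67 × 10^-27 kg × 3.113 × 10^-16 J)
λ = 6.50 × 10^-13 m

Comparison:
- Atomic scale (10⁻¹⁰ m): λ is 0.0065× this size
- Nuclear scale (10⁻¹⁵ m): λ is 6.5e+02× this size

The wavelength is between nuclear and atomic scales.

This wavelength is appropriate for probing atomic structure but too large for nuclear physics experiments.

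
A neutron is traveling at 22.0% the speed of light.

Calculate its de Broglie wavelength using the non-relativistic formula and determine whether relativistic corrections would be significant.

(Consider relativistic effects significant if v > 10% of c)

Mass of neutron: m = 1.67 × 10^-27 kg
Yes, relativistic corrections are needed.

Using the non-relativistic de Broglie formula λ = h/(mv):

v = 22.0% × c = 6.595 × 10^7 m/s

λ = h/(mv)
λ = (6.626 × 10^-34 J·s) / (1.67 × 10^-27 kg × 6.595 × 10^7 m/s)
λ = 6.02 × 10^-15 m

Since v = 22.0% of c > 10% of c, relativistic corrections ARE significant and the actual wavelength would differ from this non-relativistic estimate.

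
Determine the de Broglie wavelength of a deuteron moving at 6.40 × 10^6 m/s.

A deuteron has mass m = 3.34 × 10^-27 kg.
3.10 × 10^-14 m

Using the de Broglie relation λ = h/(mv):

λ = h/(mv)
λ = (6.626 × 10^-34 J·s) / (3.34 × 10^-27 kg × 6.40 × 10^6 m/s)
λ = 3.10 × 10^-14 m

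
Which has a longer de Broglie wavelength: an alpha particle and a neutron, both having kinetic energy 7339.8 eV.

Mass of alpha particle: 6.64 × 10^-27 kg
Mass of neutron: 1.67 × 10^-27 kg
The neutron has the longer wavelength.

Using λ = h/√(2mKE):

For alpha particle: λ₁ = h/√(2m₁KE) = 1.68 × 10^-13 m
For neutron: λ₂ = h/√(2m₂KE) = 3.34 × 10^-13 m

Since λ ∝ 1/√m at constant kinetic energy, the lighter particle has the longer wavelength.

The neutron has the longer de Broglie wavelength.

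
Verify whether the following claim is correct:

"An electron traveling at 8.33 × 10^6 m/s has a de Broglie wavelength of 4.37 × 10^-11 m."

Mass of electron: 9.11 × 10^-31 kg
False

The claim is incorrect.

Using λ = h/(mv):
λ = (6.626 × 10^-34 J·s) / (9.11 × 10^-31 kg × 8.33 × 10^6 m/s)
λ = 8.73 × 10^-11 m

The actual wavelength differs from the claimed 4.37 × 10^-11 m.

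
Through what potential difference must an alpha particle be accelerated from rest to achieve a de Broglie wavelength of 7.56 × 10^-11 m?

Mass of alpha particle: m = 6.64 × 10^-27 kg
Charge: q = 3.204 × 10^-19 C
1.81 × 10^-2 V

From λ = h/√(2mqV), we solve for V:

λ² = h²/(2mqV)
V = h²/(2mqλ²)
V = (6.626 × 10^-34 J·s)² / (2 × 6.64 × 10^-27 kg × 3.204 × 10^-19 C × (7.56 × 10^-11 m)²)
V = 1.81 × 10^-2 V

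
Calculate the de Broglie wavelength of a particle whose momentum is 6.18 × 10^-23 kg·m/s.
1.07 × 10^-11 m

Using the de Broglie relation λ = h/p:

λ = h/p
λ = (6.626 × 10^-34 J·s) / (6.18 × 10^-23 kg·m/s)
λ = 1.07 × 10^-11 m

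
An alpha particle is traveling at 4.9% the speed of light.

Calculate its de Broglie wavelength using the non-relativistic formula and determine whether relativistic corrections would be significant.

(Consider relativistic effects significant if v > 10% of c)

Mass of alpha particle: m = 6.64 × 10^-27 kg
No, relativistic corrections are not needed.

Using the non-relativistic de Broglie formula λ = h/(mv):

v = 4.9% × c = 1.469 × 10^7 m/s

λ = h/(mv)
λ = (6.626 × 10^-34 J·s) / (6.64 × 10^-27 kg × 1.469 × 10^7 m/s)
λ = 6.79 × 10^-15 m

Since v = 4.9% of c < 10% of c, relativistic corrections are NOT significant and this non-relativistic result is a good approximation.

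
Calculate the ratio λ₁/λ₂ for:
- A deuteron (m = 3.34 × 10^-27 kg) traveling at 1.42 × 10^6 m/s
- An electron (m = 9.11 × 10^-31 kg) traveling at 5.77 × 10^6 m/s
λ₁/λ₂ = 1.11 × 10^-3

Using λ = h/(mv):

λ₁ = h/(m₁v₁) = 1.40 × 10^-13 m
λ₂ = h/(m₂v₂) = 1.26 × 10^-10 m

Ratio λ₁/λ₂ = (m₂v₂)/(m₁v₁)
         = (9.11 × 10^-31 kg × 5.77 × 10^6 m/s) / (3.34 × 10^-27 kg × 1.42 × 10^6 m/s)
         = 1.11 × 10^-3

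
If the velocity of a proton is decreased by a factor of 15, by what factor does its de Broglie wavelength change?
The wavelength increases by a factor of 15.

From λ = h/(mv), the wavelength is inversely proportional to velocity:

λ ∝ 1/v

If v → v/15, then λ → 15λ

When velocity is decreased by a factor of 15, the wavelength increases by a factor of 15.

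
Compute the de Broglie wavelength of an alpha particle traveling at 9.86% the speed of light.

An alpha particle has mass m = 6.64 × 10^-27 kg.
3.38 × 10^-15 m

Using the de Broglie relation λ = h/(mv):

v = 9.86% × c = 2.956 × 10^7 m/s

λ = h/(mv)
λ = (6.626 × 10^-34 J·s) / (6.64 × 10^-27 kg × 2.956 × 10^7 m/s)
λ = 3.38 × 10^-15 m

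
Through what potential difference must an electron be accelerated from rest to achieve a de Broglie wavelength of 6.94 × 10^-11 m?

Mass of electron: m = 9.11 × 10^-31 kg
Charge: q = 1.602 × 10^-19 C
312 V

From λ = h/√(2mqV), we solve for V:

λ² = h²/(2mqV)
V = h²/(2mqλ²)
V = (6.626 × 10^-34 J·s)² / (2 × 9.11 × 10^-31 kg × 1.602 × 10^-19 C × (6.94 × 10^-11 m)²)
V = 312 V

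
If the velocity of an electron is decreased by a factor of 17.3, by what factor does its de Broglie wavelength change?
The wavelength increases by a factor of 17.3.

From λ = h/(mv), the wavelength is inversely proportional to velocity:

λ ∝ 1/v

If v → v/17.3, then λ → 17.3λ

When velocity is decreased by a factor of 17.3, the wavelength increases by a factor of 17.3.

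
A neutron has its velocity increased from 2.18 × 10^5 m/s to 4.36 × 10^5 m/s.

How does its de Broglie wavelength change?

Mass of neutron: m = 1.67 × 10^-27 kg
The wavelength decreases by a factor of 2.

Using λ = h/(mv):

Initial wavelength: λ₁ = h/(mv₁) = 1.82 × 10^-12 m
Final wavelength: λ₂ = h/(mv₂) = 9.10 × 10^-13 m

Since λ ∝ 1/v, when velocity increases by a factor of 2, the wavelength decreases by a factor of 2.

λ₂/λ₁ = v₁/v₂ = 1/2

The wavelength decreases by a factor of 2.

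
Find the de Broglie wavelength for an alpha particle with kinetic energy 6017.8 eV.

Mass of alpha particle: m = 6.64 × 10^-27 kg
1.85 × 10^-13 m

Using λ = h/√(2mKE):

First convert KE to Joules: KE = 6017.8 eV = 9.642 × 10^-16 J

λ = h/√(2mKE)
λ = (6.626 × 10^-34 J·s) / √(2 × 6.64 × 10^-27 kg × 9.642 × 10^-16 J)
λ = 1.85 × 10^-13 m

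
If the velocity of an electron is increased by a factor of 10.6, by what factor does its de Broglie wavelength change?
The wavelength decreases by a factor of 10.6.

From λ = h/(mv), the wavelength is inversely proportional to velocity:

λ ∝ 1/v

If v → 10.6v, then λ → λ/10.6

When velocity is increased by a factor of 10.6, the wavelength decreases by a factor of 10.6.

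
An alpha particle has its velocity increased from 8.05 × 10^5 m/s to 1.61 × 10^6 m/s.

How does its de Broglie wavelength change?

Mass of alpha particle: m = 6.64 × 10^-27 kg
The wavelength decreases by a factor of 2.

Using λ = h/(mv):

Initial wavelength: λ₁ = h/(mv₁) = 1.24 × 10^-13 m
Final wavelength: λ₂ = h/(mv₂) = 6.20 × 10^-14 m

Since λ ∝ 1/v, when velocity increases by a factor of 2, the wavelength decreases by a factor of 2.

λ₂/λ₁ = v₁/v₂ = 1/2

The wavelength decreases by a factor of 2.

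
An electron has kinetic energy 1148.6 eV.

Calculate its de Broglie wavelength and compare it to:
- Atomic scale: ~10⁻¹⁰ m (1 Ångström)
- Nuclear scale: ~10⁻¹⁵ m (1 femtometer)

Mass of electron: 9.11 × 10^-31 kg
λ = 3.62 × 10^-11 m, which is between nuclear and atomic scales.

Using λ = h/√(2mKE):

KE = 1148.6 eV = 1.840 × 10^-16 J

λ = h/√(2mKE)
λ = (6.626 × 10^-34 J·s) / √(2 × 9.11 × 10^-31 kg × 1.840 × 10^-16 J)
λ = 3.62 × 10^-11 m

Comparison:
- Atomic scale (10⁻¹⁰ m): λ is 0.36× this size
- Nuclear scale (10⁻¹⁵ m): λ is 3.6e+04× this size

The wavelength is between nuclear and atomic scales.

This wavelength is appropriate for probing atomic structure but too large for nuclear physics experiments.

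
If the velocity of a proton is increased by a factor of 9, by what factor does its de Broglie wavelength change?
The wavelength decreases by a factor of 9.

From λ = h/(mv), the wavelength is inversely proportional to velocity:

λ ∝ 1/v

If v → 9v, then λ → λ/9

When velocity is increased by a factor of 9, the wavelength decreases by a factor of 9.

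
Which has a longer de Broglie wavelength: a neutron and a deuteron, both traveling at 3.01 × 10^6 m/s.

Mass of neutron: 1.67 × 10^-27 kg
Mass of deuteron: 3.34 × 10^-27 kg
The neutron has the longer wavelength.

Using λ = h/(mv), since both particles have the same velocity, the wavelength depends only on mass.

For neutron: λ₁ = h/(m₁v) = 1.32 × 10^-13 m
For deuteron: λ₂ = h/(m₂v) = 6.59 × 10^-14 m

Since λ ∝ 1/m at constant velocity, the lighter particle has the longer wavelength.

The neutron has the longer de Broglie wavelength.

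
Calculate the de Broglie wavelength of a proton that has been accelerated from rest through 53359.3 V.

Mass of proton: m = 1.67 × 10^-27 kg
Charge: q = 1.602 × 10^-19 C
1.24 × 10^-13 m

When a particle is accelerated through voltage V, it gains kinetic energy KE = qV.

The de Broglie wavelength is then λ = h/√(2mqV):

λ = h/√(2mqV)
λ = (6.626 × 10^-34 J·s) / √(2 × 1.67 × 10^-27 kg × 1.602 × 10^-19 C × 53359.3 V)
λ = 1.24 × 10^-13 m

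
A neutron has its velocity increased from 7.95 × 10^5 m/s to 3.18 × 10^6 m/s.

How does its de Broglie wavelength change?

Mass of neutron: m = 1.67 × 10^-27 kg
The wavelength decreases by a factor of 4.

Using λ = h/(mv):

Initial wavelength: λ₁ = h/(mv₁) = 4.99 × 10^-13 m
Final wavelength: λ₂ = h/(mv₂) = 1.25 × 10^-13 m

Since λ ∝ 1/v, when velocity increases by a factor of 4, the wavelength decreases by a factor of 4.

λ₂/λ₁ = v₁/v₂ = 1/4

The wavelength decreases by a factor of 4.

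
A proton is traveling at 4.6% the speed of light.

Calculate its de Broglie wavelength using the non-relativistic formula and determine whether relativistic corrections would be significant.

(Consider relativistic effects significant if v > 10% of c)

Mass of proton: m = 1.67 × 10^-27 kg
No, relativistic corrections are not needed.

Using the non-relativistic de Broglie formula λ = h/(mv):

v = 4.6% × c = 1.379 × 10^7 m/s

λ = h/(mv)
λ = (6.626 × 10^-34 J·s) / (1.67 × 10^-27 kg × 1.379 × 10^7 m/s)
λ = 2.88 × 10^-14 m

Since v = 4.6% of c < 10% of c, relativistic corrections are NOT significant and this non-relativistic result is a good approximation.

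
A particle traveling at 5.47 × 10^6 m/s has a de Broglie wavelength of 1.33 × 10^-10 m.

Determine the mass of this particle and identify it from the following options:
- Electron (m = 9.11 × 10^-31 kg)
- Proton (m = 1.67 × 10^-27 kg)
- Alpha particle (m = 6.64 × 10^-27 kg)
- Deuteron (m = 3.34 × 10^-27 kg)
The particle is an electron.

From λ = h/(mv), solve for mass:

m = h/(λv)
m = (6.626 × 10^-34 J·s) / (1.33 × 10^-10 m × 5.47 × 10^6 m/s)
m = 9.11 × 10^-31 kg

Comparing with the listed masses, this is closest to an electron.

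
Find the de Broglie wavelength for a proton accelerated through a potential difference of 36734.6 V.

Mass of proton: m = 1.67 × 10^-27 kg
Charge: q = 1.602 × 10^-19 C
1.49 × 10^-13 m

When a particle is accelerated through voltage V, it gains kinetic energy KE = qV.

The de Broglie wavelength is then λ = h/√(2mqV):

λ = h/√(2mqV)
λ = (6.626 × 10^-34 J·s) / √(2 × 1.67 × 10^-27 kg × 1.602 × 10^-19 C × 36734.6 V)
λ = 1.49 × 10^-13 m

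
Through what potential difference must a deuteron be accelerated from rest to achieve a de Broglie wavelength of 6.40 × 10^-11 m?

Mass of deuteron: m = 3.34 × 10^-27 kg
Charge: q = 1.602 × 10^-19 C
1.00 × 10^-1 V

From λ = h/√(2mqV), we solve for V:

λ² = h²/(2mqV)
V = h²/(2mqλ²)
V = (6.626 × 10^-34 J·s)² / (2 × 3.34 × 10^-27 kg × 1.602 × 10^-19 C × (6.40 × 10^-11 m)²)
V = 1.00 × 10^-1 V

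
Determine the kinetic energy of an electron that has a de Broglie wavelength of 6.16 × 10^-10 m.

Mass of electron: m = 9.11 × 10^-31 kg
6.35 × 10^-19 J (or 3.96 eV)

From λ = h/√(2mKE), we solve for KE:

λ² = h²/(2mKE)
KE = h²/(2mλ²)
KE = (6.626 × 10^-34 J·s)² / (2 × 9.11 × 10^-31 kg × (6.16 × 10^-10 m)²)
KE = 6.35 × 10^-19 J
KE = 3.96 eV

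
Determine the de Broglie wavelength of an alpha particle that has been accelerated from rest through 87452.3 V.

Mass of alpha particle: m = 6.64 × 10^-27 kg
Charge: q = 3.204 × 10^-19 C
3.43 × 10^-14 m

When a particle is accelerated through voltage V, it gains kinetic energy KE = qV.

The de Broglie wavelength is then λ = h/√(2mqV):

λ = h/√(2mqV)
λ = (6.626 × 10^-34 J·s) / √(2 × 6.64 × 10^-27 kg × 3.204 × 10^-19 C × 87452.3 V)
λ = 3.43 × 10^-14 m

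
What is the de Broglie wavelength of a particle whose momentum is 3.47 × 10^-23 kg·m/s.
1.91 × 10^-11 m

Using the de Broglie relation λ = h/p:

λ = h/p
λ = (6.626 × 10^-34 J·s) / (3.47 × 10^-23 kg·m/s)
λ = 1.91 × 10^-11 m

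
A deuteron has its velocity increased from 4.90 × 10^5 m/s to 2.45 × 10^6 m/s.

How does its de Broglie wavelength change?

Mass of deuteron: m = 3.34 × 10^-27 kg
The wavelength decreases by a factor of 5.

Using λ = h/(mv):

Initial wavelength: λ₁ = h/(mv₁) = 4.05 × 10^-13 m
Final wavelength: λ₂ = h/(mv₂) = 8.10 × 10^-14 m

Since λ ∝ 1/v, when velocity increases by a factor of 5, the wavelength decreases by a factor of 5.

λ₂/λ₁ = v₁/v₂ = 1/5

The wavelength decreases by a factor of 5.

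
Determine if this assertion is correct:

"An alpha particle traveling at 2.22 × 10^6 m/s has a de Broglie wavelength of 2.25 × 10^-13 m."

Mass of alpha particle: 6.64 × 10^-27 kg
False

The claim is incorrect.

Using λ = h/(mv):
λ = (6.626 × 10^-34 J·s) / (6.64 × 10^-27 kg × 2.22 × 10^6 m/s)
λ = 4.50 × 10^-14 m

The actual wavelength differs from the claimed 2.25 × 10^-13 m.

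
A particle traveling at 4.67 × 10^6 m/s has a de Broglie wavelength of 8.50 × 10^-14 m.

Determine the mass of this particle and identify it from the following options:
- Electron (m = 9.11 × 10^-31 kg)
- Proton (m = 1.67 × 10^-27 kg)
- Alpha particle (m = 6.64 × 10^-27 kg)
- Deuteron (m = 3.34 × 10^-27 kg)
The particle is a proton.

From λ = h/(mv), solve for mass:

m = h/(λv)
m = (6.626 × 10^-34 J·s) / (8.50 × 10^-14 m × 4.67 × 10^6 m/s)
m = 1.67 × 10^-27 kg

Comparing with the listed masses, this is closest to a proton.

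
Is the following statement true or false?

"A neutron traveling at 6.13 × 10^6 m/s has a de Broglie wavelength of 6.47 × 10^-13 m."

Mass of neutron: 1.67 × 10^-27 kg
False

The claim is incorrect.

Using λ = h/(mv):
λ = (6.626 × 10^-34 J·s) / (1.67 × 10^-27 kg × 6.13 × 10^6 m/s)
λ = 6.47 × 10^-14 m

The actual wavelength differs from the claimed 6.47 × 10^-13 m.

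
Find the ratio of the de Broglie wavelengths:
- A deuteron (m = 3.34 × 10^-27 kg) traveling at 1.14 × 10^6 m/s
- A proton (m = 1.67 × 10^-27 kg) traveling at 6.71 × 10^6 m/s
λ₁/λ₂ = 2.94

Using λ = h/(mv):

λ₁ = h/(m₁v₁) = 1.74 × 10^-13 m
λ₂ = h/(m₂v₂) = 5.91 × 10^-14 m

Ratio λ₁/λ₂ = (m₂v₂)/(m₁v₁)
         = (1.67 × 10^-27 kg × 6.71 × 10^6 m/s) / (3.34 × 10^-27 kg × 1.14 × 10^6 m/s)
         = 2.94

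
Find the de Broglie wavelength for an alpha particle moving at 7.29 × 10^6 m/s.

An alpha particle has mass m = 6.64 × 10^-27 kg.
1.37 × 10^-14 m

Using the de Broglie relation λ = h/(mv):

λ = h/(mv)
λ = (6.626 × 10^-34 J·s) / (6.64 × 10^-27 kg × 7.29 × 10^6 m/s)
λ = 1.37 × 10^-14 m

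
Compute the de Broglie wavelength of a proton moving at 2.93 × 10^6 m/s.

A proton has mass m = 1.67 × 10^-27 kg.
1.35 × 10^-13 m

Using the de Broglie relation λ = h/(mv):

λ = h/(mv)
λ = (6.626 × 10^-34 J·s) / (1.67 × 10^-27 kg × 2.93 × 10^6 m/s)
λ = 1.35 × 10^-13 m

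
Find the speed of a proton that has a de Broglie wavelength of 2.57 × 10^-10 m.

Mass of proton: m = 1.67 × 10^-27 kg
1.54 × 10^3 m/s

From the de Broglie relation λ = h/(mv), we solve for v:

v = h/(mλ)
v = (6.626 × 10^-34 J·s) / (1.67 × 10^-27 kg × 2.57 × 10^-10 m)
v = 1.54 × 10^3 m/s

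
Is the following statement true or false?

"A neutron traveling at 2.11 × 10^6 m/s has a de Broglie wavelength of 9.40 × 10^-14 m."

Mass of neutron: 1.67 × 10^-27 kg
False

The claim is incorrect.

Using λ = h/(mv):
λ = (6.626 × 10^-34 J·s) / (1.67 × 10^-27 kg × 2.11 × 10^6 m/s)
λ = 1.88 × 10^-13 m

The actual wavelength differs from the claimed 9.40 × 10^-14 m.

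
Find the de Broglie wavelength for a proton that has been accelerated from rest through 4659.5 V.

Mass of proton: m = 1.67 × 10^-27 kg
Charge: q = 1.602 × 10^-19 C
4.20 × 10^-13 m

When a particle is accelerated through voltage V, it gains kinetic energy KE = qV.

The de Broglie wavelength is then λ = h/√(2mqV):

λ = h/√(2mqV)
λ = (6.626 × 10^-34 J·s) / √(2 × 1.67 × 10^-27 kg × 1.602 × 10^-19 C × 4659.5 V)
λ = 4.20 × 10^-13 m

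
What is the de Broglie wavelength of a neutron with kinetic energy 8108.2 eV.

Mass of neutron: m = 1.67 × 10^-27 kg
3.18 × 10^-13 m

Using λ = h/√(2mKE):

First convert KE to Joules: KE = 8108.2 eV = 1.299 × 10^-15 J

λ = h/√(2mKE)
λ = (6.626 × 10^-34 J·s) / √(2 × 1.67 × 10^-27 kg × 1.299 × 10^-15 J)
λ = 3.18 × 10^-13 m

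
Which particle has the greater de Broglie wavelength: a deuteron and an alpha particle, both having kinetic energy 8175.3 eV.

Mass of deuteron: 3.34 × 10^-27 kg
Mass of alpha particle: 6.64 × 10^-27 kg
The deuteron has the longer wavelength.

Using λ = h/√(2mKE):

For deuteron: λ₁ = h/√(2m₁KE) = 2.24 × 10^-13 m
For alpha particle: λ₂ = h/√(2m₂KE) = 1.59 × 10^-13 m

Since λ ∝ 1/√m at constant kinetic energy, the lighter particle has the longer wavelength.

The deuteron has the longer de Broglie wavelength.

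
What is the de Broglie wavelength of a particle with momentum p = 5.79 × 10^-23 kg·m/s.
1.14 × 10^-11 m

Using the de Broglie relation λ = h/p:

λ = h/p
λ = (6.626 × 10^-34 J·s) / (5.79 × 10^-23 kg·m/s)
λ = 1.14 × 10^-11 m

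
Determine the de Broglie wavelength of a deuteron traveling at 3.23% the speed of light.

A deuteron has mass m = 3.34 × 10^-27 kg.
2.05 × 10^-14 m

Using the de Broglie relation λ = h/(mv):

v = 3.23% × c = 9.683 × 10^6 m/s

λ = h/(mv)
λ = (6.626 × 10^-34 J·s) / (3.34 × 10^-27 kg × 9.683 × 10^6 m/s)
λ = 2.05 × 10^-14 m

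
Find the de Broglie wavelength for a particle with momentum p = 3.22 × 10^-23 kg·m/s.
2.06 × 10^-11 m

Using the de Broglie relation λ = h/p:

λ = h/p
λ = (6.626 × 10^-34 J·s) / (3.22 × 10^-23 kg·m/s)
λ = 2.06 × 10^-11 m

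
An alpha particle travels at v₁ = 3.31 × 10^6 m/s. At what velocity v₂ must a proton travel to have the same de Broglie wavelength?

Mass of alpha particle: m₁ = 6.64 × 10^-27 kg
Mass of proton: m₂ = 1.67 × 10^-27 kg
v₂ = 1.32 × 10^7 m/s

For equal de Broglie wavelengths: λ₁ = λ₂

h/(m₁v₁) = h/(m₂v₂)
m₁v₁ = m₂v₂
v₂ = v₁ · (m₁/m₂)

v₂ = 3.31 × 10^6 m/s × (6.64 × 10^-27 kg / 1.67 × 10^-27 kg)
v₂ = 1.32 × 10^7 m/s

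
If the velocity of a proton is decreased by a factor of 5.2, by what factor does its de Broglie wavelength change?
The wavelength increases by a factor of 5.2.

From λ = h/(mv), the wavelength is inversely proportional to velocity:

λ ∝ 1/v

If v → v/5.2, then λ → 5.2λ

When velocity is decreased by a factor of 5.2, the wavelength increases by a factor of 5.2.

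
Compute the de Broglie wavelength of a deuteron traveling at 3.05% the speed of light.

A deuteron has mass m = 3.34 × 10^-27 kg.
2.17 × 10^-14 m

Using the de Broglie relation λ = h/(mv):

v = 3.05% × c = 9.144 × 10^6 m/s

λ = h/(mv)
λ = (6.626 × 10^-34 J·s) / (3.34 × 10^-27 kg × 9.144 × 10^6 m/s)
λ = 2.17 × 10^-14 m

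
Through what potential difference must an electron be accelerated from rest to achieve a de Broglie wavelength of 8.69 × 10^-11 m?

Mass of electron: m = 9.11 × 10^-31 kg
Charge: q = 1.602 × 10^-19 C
199 V

From λ = h/√(2mqV), we solve for V:

λ² = h²/(2mqV)
V = h²/(2mqλ²)
V = (6.626 × 10^-34 J·s)² / (2 × 9.11 × 10^-31 kg × 1.602 × 10^-19 C × (8.69 × 10^-11 m)²)
V = 199 V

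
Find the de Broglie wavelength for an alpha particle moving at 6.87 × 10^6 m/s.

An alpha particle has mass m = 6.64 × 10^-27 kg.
1.45 × 10^-14 m

Using the de Broglie relation λ = h/(mv):

λ = h/(mv)
λ = (6.626 × 10^-34 J·s) / (6.64 × 10^-27 kg × 6.87 × 10^6 m/s)
λ = 1.45 × 10^-14 m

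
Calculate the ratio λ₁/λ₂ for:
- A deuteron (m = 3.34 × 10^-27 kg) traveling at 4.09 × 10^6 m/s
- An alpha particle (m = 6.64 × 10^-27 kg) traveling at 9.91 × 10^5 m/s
λ₁/λ₂ = 0.482

Using λ = h/(mv):

λ₁ = h/(m₁v₁) = 4.85 × 10^-14 m
λ₂ = h/(m₂v₂) = 1.01 × 10^-13 m

Ratio λ₁/λ₂ = (m₂v₂)/(m₁v₁)
         = (6.64 × 10^-27 kg × 9.91 × 10^5 m/s) / (3.34 × 10^-27 kg × 4.09 × 10^6 m/s)
         = 0.482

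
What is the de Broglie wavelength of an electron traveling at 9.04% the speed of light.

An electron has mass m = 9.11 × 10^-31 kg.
2.68 × 10^-11 m

Using the de Broglie relation λ = h/(mv):

v = 9.04% × c = 2.710 × 10^7 m/s

λ = h/(mv)
λ = (6.626 × 10^-34 J·s) / (9.11 × 10^-31 kg × 2.710 × 10^7 m/s)
λ = 2.68 × 10^-11 m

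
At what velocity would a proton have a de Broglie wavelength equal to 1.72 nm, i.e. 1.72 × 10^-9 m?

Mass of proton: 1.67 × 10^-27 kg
2.31 × 10^2 m/s

From λ = h/(mv), solve for v:

v = h/(mλ)
v = (6.626 × 10^-34 J·s) / (1.67 × 10^-27 kg × 1.72 × 10^-9 m)
v = 2.31 × 10^2 m/s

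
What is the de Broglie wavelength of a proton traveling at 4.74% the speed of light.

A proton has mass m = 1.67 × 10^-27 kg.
2.79 × 10^-14 m

Using the de Broglie relation λ = h/(mv):

v = 4.74% × c = 1.421 × 10^7 m/s

λ = h/(mv)
λ = (6.626 × 10^-34 J·s) / (1.67 × 10^-27 kg × 1.421 × 10^7 m/s)
λ = 2.79 × 10^-14 m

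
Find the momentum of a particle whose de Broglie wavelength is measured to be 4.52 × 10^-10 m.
1.47 × 10^-24 kg·m/s

From the de Broglie relation λ = h/p, we solve for p:

p = h/λ
p = (6.626 × 10^-34 J·s) / (4.52 × 10^-10 m)
p = 1.47 × 10^-24 kg·m/s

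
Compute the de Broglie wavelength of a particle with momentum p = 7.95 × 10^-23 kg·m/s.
8.33 × 10^-12 m

Using the de Broglie relation λ = h/p:

λ = h/p
λ = (6.626 × 10^-34 J·s) / (7.95 × 10^-23 kg·m/s)
λ = 8.33 × 10^-12 m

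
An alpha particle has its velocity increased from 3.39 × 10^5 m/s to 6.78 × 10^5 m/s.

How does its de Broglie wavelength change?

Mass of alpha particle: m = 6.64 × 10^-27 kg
The wavelength decreases by a factor of 2.

Using λ = h/(mv):

Initial wavelength: λ₁ = h/(mv₁) = 2.94 × 10^-13 m
Final wavelength: λ₂ = h/(mv₂) = 1.47 × 10^-13 m

Since λ ∝ 1/v, when velocity increases by a factor of 2, the wavelength decreases by a factor of 2.

λ₂/λ₁ = v₁/v₂ = 1/2

The wavelength decreases by a factor of 2.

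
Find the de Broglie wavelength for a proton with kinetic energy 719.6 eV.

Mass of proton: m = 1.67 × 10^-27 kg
1.07 × 10^-12 m

Using λ = h/√(2mKE):

First convert KE to Joules: KE = 719.6 eV = 1.153 × 10^-16 J

λ = h/√(2mKE)
λ = (6.626 × 10^-34 J·s) / √(2 × 1.67 × 10^-27 kg × 1.153 × 10^-16 J)
λ = 1.07 × 10^-12 m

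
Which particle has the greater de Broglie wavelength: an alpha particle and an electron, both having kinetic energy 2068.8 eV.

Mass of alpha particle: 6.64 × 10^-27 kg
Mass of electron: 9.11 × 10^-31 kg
The electron has the longer wavelength.

Using λ = h/√(2mKE):

For alpha particle: λ₁ = h/√(2m₁KE) = 3.16 × 10^-13 m
For electron: λ₂ = h/√(2m₂KE) = 2.70 × 10^-11 m

Since λ ∝ 1/√m at constant kinetic energy, the lighter particle has the longer wavelength.

The electron has the longer de Broglie wavelength.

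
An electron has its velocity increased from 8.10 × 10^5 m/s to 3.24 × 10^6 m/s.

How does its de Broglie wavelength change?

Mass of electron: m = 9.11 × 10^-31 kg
The wavelength decreases by a factor of 4.

Using λ = h/(mv):

Initial wavelength: λ₁ = h/(mv₁) = 8.98 × 10^-10 m
Final wavelength: λ₂ = h/(mv₂) = 2.24 × 10^-10 m

Since λ ∝ 1/v, when velocity increases by a factor of 4, the wavelength decreases by a factor of 4.

λ₂/λ₁ = v₁/v₂ = 1/4

The wavelength decreases by a factor of 4.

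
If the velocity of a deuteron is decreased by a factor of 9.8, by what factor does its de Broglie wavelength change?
The wavelength increases by a factor of 9.8.

From λ = h/(mv), the wavelength is inversely proportional to velocity:

λ ∝ 1/v

If v → v/9.8, then λ → 9.8λ

When velocity is decreased by a factor of 9.8, the wavelength increases by a factor of 9.8.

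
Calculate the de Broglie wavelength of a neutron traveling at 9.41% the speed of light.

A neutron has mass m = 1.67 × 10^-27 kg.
1.41 × 10^-14 m

Using the de Broglie relation λ = h/(mv):

v = 9.41% × c = 2.821 × 10^7 m/s

λ = h/(mv)
λ = (6.626 × 10^-34 J·s) / (1.67 × 10^-27 kg × 2.821 × 10^7 m/s)
λ = 1.41 × 10^-14 m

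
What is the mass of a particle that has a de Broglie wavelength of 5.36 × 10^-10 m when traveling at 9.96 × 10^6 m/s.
1.24 × 10^-31 kg

From the de Broglie relation λ = h/(mv), we solve for m:

m = h/(λv)
m = (6.626 × 10^-34 J·s) / (5.36 × 10^-10 m × 9.96 × 10^6 m/s)
m = 1.24 × 10^-31 kg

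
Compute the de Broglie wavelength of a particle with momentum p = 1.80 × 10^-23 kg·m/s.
3.68 × 10^-11 m

Using the de Broglie relation λ = h/p:

λ = h/p
λ = (6.626 × 10^-34 J·s) / (1.80 × 10^-23 kg·m/s)
λ = 3.68 × 10^-11 m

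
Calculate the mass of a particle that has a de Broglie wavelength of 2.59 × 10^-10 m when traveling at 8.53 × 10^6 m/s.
3.00 × 10^-31 kg

From the de Broglie relation λ = h/(mv), we solve for m:

m = h/(λv)
m = (6.626 × 10^-34 J·s) / (2.59 × 10^-10 m × 8.53 × 10^6 m/s)
m = 3.00 × 10^-31 kg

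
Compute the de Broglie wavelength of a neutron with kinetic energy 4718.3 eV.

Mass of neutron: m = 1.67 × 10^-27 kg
4.17 × 10^-13 m

Using λ = h/√(2mKE):

First convert KE to Joules: KE = 4718.3 eV = 7.560 × 10^-16 J

λ = h/√(2mKE)
λ = (6.626 × 10^-34 J·s) / √(2 × 1.67 × 10^-27 kg × 7.560 × 10^-16 J)
λ = 4.17 × 10^-13 m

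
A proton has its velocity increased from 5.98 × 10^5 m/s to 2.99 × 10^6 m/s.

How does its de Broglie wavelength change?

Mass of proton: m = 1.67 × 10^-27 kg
The wavelength decreases by a factor of 5.

Using λ = h/(mv):

Initial wavelength: λ₁ = h/(mv₁) = 6.63 × 10^-13 m
Final wavelength: λ₂ = h/(mv₂) = 1.33 × 10^-13 m

Since λ ∝ 1/v, when velocity increases by a factor of 5, the wavelength decreases by a factor of 5.

λ₂/λ₁ = v₁/v₂ = 1/5

The wavelength decreases by a factor of 5.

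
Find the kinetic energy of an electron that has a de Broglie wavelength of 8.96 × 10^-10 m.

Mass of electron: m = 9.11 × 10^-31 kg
3.00 × 10^-19 J (or 1.87 eV)

From λ = h/√(2mKE), we solve for KE:

λ² = h²/(2mKE)
KE = h²/(2mλ²)
KE = (6.626 × 10^-34 J·s)² / (2 × 9.11 × 10^-31 kg × (8.96 × 10^-10 m)²)
KE = 3.00 × 10^-19 J
KE = 1.87 eV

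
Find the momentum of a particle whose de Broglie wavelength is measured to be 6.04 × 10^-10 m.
1.10 × 10^-24 kg·m/s

From the de Broglie relation λ = h/p, we solve for p:

p = h/λ
p = (6.626 × 10^-34 J·s) / (6.04 × 10^-10 m)
p = 1.10 × 10^-24 kg·m/s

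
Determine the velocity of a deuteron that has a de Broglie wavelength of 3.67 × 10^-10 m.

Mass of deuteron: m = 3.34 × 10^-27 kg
5.41 × 10^2 m/s

From the de Broglie relation λ = h/(mv), we solve for v:

v = h/(mλ)
v = (6.626 × 10^-34 J·s) / (3.34 × 10^-27 kg × 3.67 × 10^-10 m)
v = 5.41 × 10^2 m/s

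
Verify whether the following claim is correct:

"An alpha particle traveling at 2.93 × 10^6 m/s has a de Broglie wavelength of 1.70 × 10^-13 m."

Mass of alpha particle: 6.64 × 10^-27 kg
False

The claim is incorrect.

Using λ = h/(mv):
λ = (6.626 × 10^-34 J·s) / (6.64 × 10^-27 kg × 2.93 × 10^6 m/s)
λ = 3.41 × 10^-14 m

The actual wavelength differs from the claimed 1.70 × 10^-13 m.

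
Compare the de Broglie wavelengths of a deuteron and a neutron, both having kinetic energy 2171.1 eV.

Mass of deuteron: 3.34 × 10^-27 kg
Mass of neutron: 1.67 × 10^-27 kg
The neutron has the longer wavelength.

Using λ = h/√(2mKE):

For deuteron: λ₁ = h/√(2m₁KE) = 4.35 × 10^-13 m
For neutron: λ₂ = h/√(2m₂KE) = 6.15 × 10^-13 m

Since λ ∝ 1/√m at constant kinetic energy, the lighter particle has the longer wavelength.

The neutron has the longer de Broglie wavelength.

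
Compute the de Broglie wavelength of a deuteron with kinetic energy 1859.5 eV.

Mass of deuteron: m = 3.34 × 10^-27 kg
4.70 × 10^-13 m

Using λ = h/√(2mKE):

First convert KE to Joules: KE = 1859.5 eV = 2.979 × 10^-16 J

λ = h/√(2mKE)
λ = (6.626 × 10^-34 J·s) / √(2 × 3.34 × 10^-27 kg × 2.979 × 10^-16 J)
λ = 4.70 × 10^-13 m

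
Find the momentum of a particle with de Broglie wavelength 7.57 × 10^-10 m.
8.75 × 10^-25 kg·m/s

From the de Broglie relation λ = h/p, we solve for p:

p = h/λ
p = (6.626 × 10^-34 J·s) / (7.57 × 10^-10 m)
p = 8.75 × 10^-25 kg·m/s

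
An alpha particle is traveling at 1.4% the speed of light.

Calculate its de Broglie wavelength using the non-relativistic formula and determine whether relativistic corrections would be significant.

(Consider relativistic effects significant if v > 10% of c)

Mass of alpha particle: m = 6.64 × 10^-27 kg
No, relativistic corrections are not needed.

Using the non-relativistic de Broglie formula λ = h/(mv):

v = 1.4% × c = 4.197 × 10^6 m/s

λ = h/(mv)
λ = (6.626 × 10^-34 J·s) / (6.64 × 10^-27 kg × 4.197 × 10^6 m/s)
λ = 2.38 × 10^-14 m

Since v = 1.4% of c < 10% of c, relativistic corrections are NOT significant and this non-relativistic result is a good approximation.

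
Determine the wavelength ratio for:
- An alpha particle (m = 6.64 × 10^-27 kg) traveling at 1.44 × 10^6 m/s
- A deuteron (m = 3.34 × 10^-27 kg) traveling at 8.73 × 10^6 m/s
λ₁/λ₂ = 3.05

Using λ = h/(mv):

λ₁ = h/(m₁v₁) = 6.93 × 10^-14 m
λ₂ = h/(m₂v₂) = 2.27 × 10^-14 m

Ratio λ₁/λ₂ = (m₂v₂)/(m₁v₁)
         = (3.34 × 10^-27 kg × 8.73 × 10^6 m/s) / (6.64 × 10^-27 kg × 1.44 × 10^6 m/s)
         = 3.05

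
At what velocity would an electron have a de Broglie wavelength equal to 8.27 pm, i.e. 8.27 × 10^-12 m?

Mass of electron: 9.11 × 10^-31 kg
8.79 × 10^7 m/s

From λ = h/(mv), solve for v:

v = h/(mλ)
v = (6.626 × 10^-34 J·s) / (9.11 × 10^-31 kg × 8.27 × 10^-12 m)
v = 8.79 × 10^7 m/s

Note: This velocity is 29.3% of the speed of light, so relativistic corrections would be needed for a more accurate calculation.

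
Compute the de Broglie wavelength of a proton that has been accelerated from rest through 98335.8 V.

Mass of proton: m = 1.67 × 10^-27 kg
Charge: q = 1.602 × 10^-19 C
9.13 × 10^-14 m

When a particle is accelerated through voltage V, it gains kinetic energy KE = qV.

The de Broglie wavelength is then λ = h/√(2mqV):

λ = h/√(2mqV)
λ = (6.626 × 10^-34 J·s) / √(2 × 1.67 × 10^-27 kg × 1.602 × 10^-19 C × 98335.8 V)
λ = 9.13 × 10^-14 m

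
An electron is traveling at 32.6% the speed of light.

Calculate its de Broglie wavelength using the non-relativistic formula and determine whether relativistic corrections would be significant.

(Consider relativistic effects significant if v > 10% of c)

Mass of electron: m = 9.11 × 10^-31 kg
Yes, relativistic corrections are needed.

Using the non-relativistic de Broglie formula λ = h/(mv):

v = 32.6% × c = 9.773 × 10^7 m/s

λ = h/(mv)
λ = (6.626 × 10^-34 J·s) / (9.11 × 10^-31 kg × 9.773 × 10^7 m/s)
λ = 7.44 × 10^-12 m

Since v = 32.6% of c > 10% of c, relativistic corrections ARE significant and the actual wavelength would differ from this non-relativistic estimate.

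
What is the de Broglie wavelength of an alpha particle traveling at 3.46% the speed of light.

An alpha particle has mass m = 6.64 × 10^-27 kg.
9.62 × 10^-15 m

Using the de Broglie relation λ = h/(mv):

v = 3.46% × c = 1.037 × 10^7 m/s

λ = h/(mv)
λ = (6.626 × 10^-34 J·s) / (6.64 × 10^-27 kg × 1.037 × 10^7 m/s)
λ = 9.62 × 10^-15 m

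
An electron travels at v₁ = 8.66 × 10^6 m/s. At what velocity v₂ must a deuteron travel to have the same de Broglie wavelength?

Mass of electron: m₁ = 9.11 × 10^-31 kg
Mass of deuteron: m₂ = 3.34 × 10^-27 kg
v₂ = 2.36 × 10^3 m/s

For equal de Broglie wavelengths: λ₁ = λ₂

h/(m₁v₁) = h/(m₂v₂)
m₁v₁ = m₂v₂
v₂ = v₁ · (m₁/m₂)

v₂ = 8.66 × 10^6 m/s × (9.11 × 10^-31 kg / 3.34 × 10^-27 kg)
v₂ = 2.36 × 10^3 m/s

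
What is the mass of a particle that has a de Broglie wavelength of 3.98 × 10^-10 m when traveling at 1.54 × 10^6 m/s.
1.08 × 10^-30 kg

From the de Broglie relation λ = h/(mv), we solve for m:

m = h/(λv)
m = (6.626 × 10^-34 J·s) / (3.98 × 10^-10 m × 1.54 × 10^6 m/s)
m = 1.08 × 10^-30 kg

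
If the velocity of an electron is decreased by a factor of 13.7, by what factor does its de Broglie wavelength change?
The wavelength increases by a factor of 13.7.

From λ = h/(mv), the wavelength is inversely proportional to velocity:

λ ∝ 1/v

If v → v/13.7, then λ → 13.7λ

When velocity is decreased by a factor of 13.7, the wavelength increases by a factor of 13.7.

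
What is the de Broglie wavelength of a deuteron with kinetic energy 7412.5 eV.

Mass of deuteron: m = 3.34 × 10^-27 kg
2.35 × 10^-13 m

Using λ = h/√(2mKE):

First convert KE to Joules: KE = 7412.5 eV = 1.188 × 10^-15 J

λ = h/√(2mKE)
λ = (6.626 × 10^-34 J·s) / √(2 × 3.34 × 10^-27 kg × 1.188 × 10^-15 J)
λ = 2.35 × 10^-13 m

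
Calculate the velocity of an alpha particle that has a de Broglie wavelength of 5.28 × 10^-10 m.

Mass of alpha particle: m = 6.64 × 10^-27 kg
1.89 × 10^2 m/s

From the de Broglie relation λ = h/(mv), we solve for v:

v = h/(mλ)
v = (6.626 × 10^-34 J·s) / (6.64 × 10^-27 kg × 5.28 × 10^-10 m)
v = 1.89 × 10^2 m/s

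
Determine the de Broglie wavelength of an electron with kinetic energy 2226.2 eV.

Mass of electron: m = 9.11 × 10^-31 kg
2.60 × 10^-11 m

Using λ = h/√(2mKE):

First convert KE to Joules: KE = 2226.2 eV = 3.567 × 10^-16 J

λ = h/√(2mKE)
λ = (6.626 × 10^-34 J·s) / √(2 × 9.11 × 10^-31 kg × 3.567 × 10^-16 J)
λ = 2.60 × 10^-11 m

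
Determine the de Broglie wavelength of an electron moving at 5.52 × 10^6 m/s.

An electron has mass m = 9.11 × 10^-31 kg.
1.32 × 10^-10 m

Using the de Broglie relation λ = h/(mv):

λ = h/(mv)
λ = (6.626 × 10^-34 J·s) / (9.11 × 10^-31 kg × 5.52 × 10^6 m/s)
λ = 1.32 × 10^-10 m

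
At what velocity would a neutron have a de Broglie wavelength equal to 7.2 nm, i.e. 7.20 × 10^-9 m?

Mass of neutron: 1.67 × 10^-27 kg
5.51 × 10^1 m/s

From λ = h/(mv), solve for v:

v = h/(mλ)
v = (6.626 × 10^-34 J·s) / (1.67 × 10^-27 kg × 7.20 × 10^-9 m)
v = 5.51 × 10^1 m/s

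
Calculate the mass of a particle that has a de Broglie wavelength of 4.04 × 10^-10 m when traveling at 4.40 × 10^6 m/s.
3.73 × 10^-31 kg

From the de Broglie relation λ = h/(mv), we solve for m:

m = h/(λv)
m = (6.626 × 10^-34 J·s) / (4.04 × 10^-10 m × 4.40 × 10^6 m/s)
m = 3.73 × 10^-31 kg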